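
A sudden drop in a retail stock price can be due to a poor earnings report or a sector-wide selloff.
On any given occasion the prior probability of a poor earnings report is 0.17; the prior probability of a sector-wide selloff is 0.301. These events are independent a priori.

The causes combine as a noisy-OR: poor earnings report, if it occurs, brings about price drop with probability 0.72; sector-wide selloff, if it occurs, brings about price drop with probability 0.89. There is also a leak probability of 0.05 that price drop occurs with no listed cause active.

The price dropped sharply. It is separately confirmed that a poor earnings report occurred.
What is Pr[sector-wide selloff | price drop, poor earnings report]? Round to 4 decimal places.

Pr[sector-wide selloff | price drop, poor earnings report] ≈ 0.3629

Under noisy-OR, P(price drop | causes) = 1 − (1−0.05)·∏(1−qᵢ) over the active causes.
Enumerate both values of sector-wide selloff and weight by the priors:
  P(price drop | poor earnings report) = 0.734·0.699 + 0.97074·0.301
        = 0.513066 + 0.292193 = 0.805259
The terms with sector-wide selloff present sum to 0.292193, so
  P(sector-wide selloff | price drop, poor earnings report) = 0.292193 / 0.805259 ≈ 0.3629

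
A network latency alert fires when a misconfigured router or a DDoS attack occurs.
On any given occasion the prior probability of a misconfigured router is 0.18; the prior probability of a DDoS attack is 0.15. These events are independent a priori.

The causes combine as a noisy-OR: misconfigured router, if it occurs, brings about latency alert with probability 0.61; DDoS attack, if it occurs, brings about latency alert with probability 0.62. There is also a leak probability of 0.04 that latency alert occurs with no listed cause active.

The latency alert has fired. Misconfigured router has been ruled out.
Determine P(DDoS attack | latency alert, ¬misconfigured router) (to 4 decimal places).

P(DDoS attack | latency alert, ¬misconfigured router) ≈ 0.7370

Under noisy-OR, P(latency alert | causes) = 1 − (1−0.04)·∏(1−qᵢ) over the active causes.
P(latency alert | ¬misconfigured router) = 0.04*0.85 + 0.6352*0.15 = 0.034000 + 0.095280 = 0.129280
The DDoS attack-present share is 0.6352*0.15 = 0.095280.
P(DDoS attack | latency alert, ¬misconfigured router) = 0.095280 / 0.129280 ≈ 0.7370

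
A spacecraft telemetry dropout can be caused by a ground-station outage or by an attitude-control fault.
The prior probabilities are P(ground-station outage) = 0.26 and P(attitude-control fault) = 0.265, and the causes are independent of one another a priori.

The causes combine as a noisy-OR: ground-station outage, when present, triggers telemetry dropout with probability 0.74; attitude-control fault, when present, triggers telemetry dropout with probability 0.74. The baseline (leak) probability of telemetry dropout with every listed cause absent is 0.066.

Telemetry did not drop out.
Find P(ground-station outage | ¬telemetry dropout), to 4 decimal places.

P(ground-station outage | ¬telemetry dropout) ≈ 0.0837

Under noisy-OR, P(telemetry dropout | causes) = 1 − (1−0.066)·∏(1−qᵢ) over the active causes.
Sum P(¬telemetry dropout|·) weighted by the priors over the 4 (ground-station outage, attitude-control fault) configurations:
  P(¬telemetry dropout) = 0.934·0.74·0.735 + 0.24284·0.74·0.265 + 0.24284·0.26·0.735 + 0.063138·0.26·0.265
        = 0.508003 + 0.047621 + 0.046407 + 0.004350 = 0.606381
Keeping only the ground-station outage-present terms gives 0.050757, so
  P(ground-station outage | ¬telemetry dropout) = 0.050757 / 0.606381 ≈ 0.0837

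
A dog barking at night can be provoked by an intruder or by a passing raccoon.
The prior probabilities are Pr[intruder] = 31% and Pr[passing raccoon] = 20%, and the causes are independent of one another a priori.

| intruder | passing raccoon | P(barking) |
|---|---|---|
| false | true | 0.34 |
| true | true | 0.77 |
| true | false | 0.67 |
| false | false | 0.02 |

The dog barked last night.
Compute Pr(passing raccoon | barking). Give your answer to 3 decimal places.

Enumerate the 4 (intruder, passing raccoon) configurations and weight by the priors:
  P(barking) = 0.02·0.69·0.8 + 0.34·0.69·0.2 + 0.67·0.31·0.8 + 0.77·0.31·0.2
        = 0.011040 + 0.046920 + 0.166160 + 0.047740 = 0.271860
Configurations with passing raccoon contribute 0.094660, so
  P(passing raccoon | barking) = 0.094660 / 0.271860 ≈ 0.348

Pr(passing raccoon | barking) ≈ 0.348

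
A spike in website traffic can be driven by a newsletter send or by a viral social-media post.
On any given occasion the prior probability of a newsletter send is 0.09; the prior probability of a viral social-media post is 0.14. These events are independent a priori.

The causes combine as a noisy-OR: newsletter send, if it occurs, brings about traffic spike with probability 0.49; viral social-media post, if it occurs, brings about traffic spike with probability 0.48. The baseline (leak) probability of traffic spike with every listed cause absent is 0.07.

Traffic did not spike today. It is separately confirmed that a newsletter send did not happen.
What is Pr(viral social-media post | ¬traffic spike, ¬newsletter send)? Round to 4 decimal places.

Under noisy-OR, P(traffic spike | causes) = 1 − (1−0.07)·∏(1−qᵢ) over the active causes.
By total probability over both values of viral social-media post:
  P(¬traffic spike | ¬newsletter send) = 0.93×0.86 + 0.4836×0.14
        = 0.799800 + 0.067704 = 0.867504
Keeping only the viral social-media post-present terms gives 0.067704, so
  P(viral social-media post | ¬traffic spike, ¬newsletter send) = 0.067704 / 0.867504 ≈ 0.0780

Pr(viral social-media post | ¬traffic spike, ¬newsletter send) ≈ 0.0780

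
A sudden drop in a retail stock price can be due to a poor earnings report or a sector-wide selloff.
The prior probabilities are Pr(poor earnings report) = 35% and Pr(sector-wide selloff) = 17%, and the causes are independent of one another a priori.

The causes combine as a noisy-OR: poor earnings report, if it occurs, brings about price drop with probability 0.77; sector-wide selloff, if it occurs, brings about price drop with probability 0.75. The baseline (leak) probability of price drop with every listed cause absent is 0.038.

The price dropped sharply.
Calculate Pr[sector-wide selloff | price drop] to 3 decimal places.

Under noisy-OR, P(price drop | causes) = 1 − (1−0.038)·∏(1−qᵢ) over the active causes.
P(price drop) = 0.038·0.65·0.83 + 0.7595·0.65·0.17 + 0.77874·0.35·0.83 + 0.944685·0.35·0.17 = 0.020501 + 0.083925 + 0.226224 + 0.056209 = 0.386859
Of this, 0.140134 comes from 0.083925 + 0.056209 (the sector-wide selloff=true cases).
P(sector-wide selloff | price drop) = 0.140134 / 0.386859 ≈ 0.362

Pr[sector-wide selloff | price drop] ≈ 0.362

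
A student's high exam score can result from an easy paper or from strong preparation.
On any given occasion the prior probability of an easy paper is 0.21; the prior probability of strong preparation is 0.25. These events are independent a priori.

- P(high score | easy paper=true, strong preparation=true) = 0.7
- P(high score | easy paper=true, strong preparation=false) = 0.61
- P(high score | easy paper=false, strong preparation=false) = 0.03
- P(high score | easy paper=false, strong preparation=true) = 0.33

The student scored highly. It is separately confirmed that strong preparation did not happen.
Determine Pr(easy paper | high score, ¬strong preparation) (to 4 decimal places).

Pr(easy paper | high score, ¬strong preparation) ≈ 0.8439

P(high score | ¬strong preparation) = 0.03·0.79 + 0.61·0.21 = 0.023700 + 0.128100 = 0.151800
The easy paper-present share is 0.61·0.21 = 0.128100.
So P(easy paper | high score, ¬strong preparation) = 0.128100/0.151800 ≈ 0.8439.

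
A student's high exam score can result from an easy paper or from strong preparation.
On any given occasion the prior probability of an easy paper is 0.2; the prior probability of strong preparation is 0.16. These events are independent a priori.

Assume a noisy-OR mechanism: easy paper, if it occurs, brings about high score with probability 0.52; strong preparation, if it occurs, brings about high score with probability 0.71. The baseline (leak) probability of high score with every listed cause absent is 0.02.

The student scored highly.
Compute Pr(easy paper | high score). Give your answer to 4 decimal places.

Under noisy-OR, P(high score | causes) = 1 − (1−0.02)·∏(1−qᵢ) over the active causes.
Weight on easy paper=true, given the evidence: 0.088973 + 0.027635 = 0.116608
Denominator P(high score): 0.02·0.8·0.84 + 0.7158·0.8·0.16 + 0.5296·0.2·0.84 + 0.863584·0.2·0.16 = 0.221670
Posterior = 0.116608 / 0.221670 ≈ 0.5260

Pr(easy paper | high score) ≈ 0.5260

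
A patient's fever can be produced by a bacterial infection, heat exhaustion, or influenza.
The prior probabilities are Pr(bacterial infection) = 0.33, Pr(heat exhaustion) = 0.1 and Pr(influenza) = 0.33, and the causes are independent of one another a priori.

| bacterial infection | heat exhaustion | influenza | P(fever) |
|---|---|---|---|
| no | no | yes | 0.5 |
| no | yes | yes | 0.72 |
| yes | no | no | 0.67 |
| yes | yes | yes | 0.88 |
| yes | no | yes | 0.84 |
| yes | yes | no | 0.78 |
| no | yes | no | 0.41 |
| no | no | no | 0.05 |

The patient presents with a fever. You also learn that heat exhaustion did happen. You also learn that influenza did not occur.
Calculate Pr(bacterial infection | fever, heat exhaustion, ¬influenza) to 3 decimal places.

By total probability over both values of bacterial infection:
  P(fever | heat exhaustion, ¬influenza) = 0.41×0.67 + 0.78×0.33
        = 0.274700 + 0.257400 = 0.532100
Keeping only the bacterial infection-present terms gives 0.257400, so
  P(bacterial infection | fever, heat exhaustion, ¬influenza) = 0.257400 / 0.532100 ≈ 0.484

Pr(bacterial infection | fever, heat exhaustion, ¬influenza) ≈ 0.484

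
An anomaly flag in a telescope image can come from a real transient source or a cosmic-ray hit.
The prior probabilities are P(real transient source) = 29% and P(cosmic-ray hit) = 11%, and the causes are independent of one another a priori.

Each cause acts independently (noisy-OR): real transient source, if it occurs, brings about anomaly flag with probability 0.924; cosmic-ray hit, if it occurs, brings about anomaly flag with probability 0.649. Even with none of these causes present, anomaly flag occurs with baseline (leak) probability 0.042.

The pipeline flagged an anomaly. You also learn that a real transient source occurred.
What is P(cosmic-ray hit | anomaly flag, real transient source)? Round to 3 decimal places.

P(cosmic-ray hit | anomaly flag, real transient source) ≈ 0.115

Under noisy-OR, P(anomaly flag | causes) = 1 − (1−0.042)·∏(1−qᵢ) over the active causes.
By total probability over both values of cosmic-ray hit:
  P(anomaly flag | real transient source) = 0.927192·0.89 + 0.974444·0.11
        = 0.825201 + 0.107189 = 0.932390
Configurations with cosmic-ray hit contribute 0.107189, so
  P(cosmic-ray hit | anomaly flag, real transient source) = 0.107189 / 0.932390 ≈ 0.115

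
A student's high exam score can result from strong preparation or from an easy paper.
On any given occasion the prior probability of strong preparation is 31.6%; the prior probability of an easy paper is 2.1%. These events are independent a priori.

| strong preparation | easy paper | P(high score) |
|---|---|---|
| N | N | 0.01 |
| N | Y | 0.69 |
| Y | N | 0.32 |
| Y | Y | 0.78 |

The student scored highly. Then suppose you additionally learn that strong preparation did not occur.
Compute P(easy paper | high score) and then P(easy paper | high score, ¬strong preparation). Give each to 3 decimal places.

Numerator (weight on configurations with easy paper): 0.009911 + 0.005176 = 0.015087
The normalizing constant is 0.01*0.684*0.979 + 0.69*0.684*0.021 + 0.32*0.316*0.979 + 0.78*0.316*0.021 = 0.120779
Posterior = 0.015087 / 0.120779 ≈ 0.125

Now condition on the additional information:
By total probability over both values of easy paper:
  P(high score | ¬strong preparation) = 0.01*0.979 + 0.69*0.021
        = 0.009790 + 0.014490 = 0.024280
Configurations with easy paper contribute 0.014490, so
  P(easy paper | high score, ¬strong preparation) = 0.014490 / 0.024280 ≈ 0.597

P(easy paper | high score) ≈ 0.125; P(easy paper | high score, ¬strong preparation) ≈ 0.597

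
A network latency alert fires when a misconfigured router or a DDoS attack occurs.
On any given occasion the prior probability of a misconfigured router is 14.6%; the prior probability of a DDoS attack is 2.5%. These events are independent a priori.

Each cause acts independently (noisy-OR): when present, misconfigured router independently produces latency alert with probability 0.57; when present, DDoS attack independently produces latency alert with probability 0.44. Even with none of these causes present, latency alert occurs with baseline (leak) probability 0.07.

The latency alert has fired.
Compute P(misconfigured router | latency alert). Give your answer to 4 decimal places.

Under noisy-OR, P(latency alert | causes) = 1 − (1−0.07)·∏(1−qᵢ) over the active causes.
Enumerate the 4 (misconfigured router, DDoS attack) configurations and weight by the priors:
  P(latency alert) = 0.07*0.854*0.975 + 0.4792*0.854*0.025 + 0.6001*0.146*0.975 + 0.776056*0.146*0.025
        = 0.058286 + 0.010231 + 0.085424 + 0.002833 = 0.156774
Keeping only the misconfigured router-present terms gives 0.088257, so
  P(misconfigured router | latency alert) = 0.088257 / 0.156774 ≈ 0.5630

P(misconfigured router | latency alert) ≈ 0.5630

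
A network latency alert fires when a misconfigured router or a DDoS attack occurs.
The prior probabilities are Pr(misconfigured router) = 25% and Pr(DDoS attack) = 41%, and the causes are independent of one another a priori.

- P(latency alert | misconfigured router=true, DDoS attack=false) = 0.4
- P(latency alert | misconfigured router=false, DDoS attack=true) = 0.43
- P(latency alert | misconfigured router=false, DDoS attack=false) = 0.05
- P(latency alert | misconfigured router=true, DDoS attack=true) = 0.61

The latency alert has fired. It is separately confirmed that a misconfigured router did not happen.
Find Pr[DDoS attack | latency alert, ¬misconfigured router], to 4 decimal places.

P(latency alert | ¬misconfigured router) = 0.05*0.59 + 0.43*0.41 = 0.029500 + 0.176300 = 0.205800
The DDoS attack-present share is 0.43*0.41 = 0.176300.
Hence the posterior is 0.176300/0.205800 ≈ 0.8567.

Pr[DDoS attack | latency alert, ¬misconfigured router] ≈ 0.8567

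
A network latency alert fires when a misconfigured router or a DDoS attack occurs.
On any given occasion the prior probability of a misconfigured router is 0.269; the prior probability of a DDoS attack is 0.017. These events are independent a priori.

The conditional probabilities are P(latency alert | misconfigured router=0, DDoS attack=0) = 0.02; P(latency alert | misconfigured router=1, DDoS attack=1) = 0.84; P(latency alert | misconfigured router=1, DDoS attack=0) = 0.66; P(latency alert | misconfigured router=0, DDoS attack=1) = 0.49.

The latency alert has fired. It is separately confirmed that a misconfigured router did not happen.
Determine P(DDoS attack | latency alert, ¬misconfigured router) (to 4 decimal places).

P(DDoS attack | latency alert, ¬misconfigured router) ≈ 0.2976

Enumerate both values of DDoS attack and weight by the priors:
  P(latency alert | ¬misconfigured router) = 0.02×0.983 + 0.49×0.017
        = 0.019660 + 0.008330 = 0.027990
Keeping only the DDoS attack-present terms gives 0.008330, so
  P(DDoS attack | latency alert, ¬misconfigured router) = 0.008330 / 0.027990 ≈ 0.2976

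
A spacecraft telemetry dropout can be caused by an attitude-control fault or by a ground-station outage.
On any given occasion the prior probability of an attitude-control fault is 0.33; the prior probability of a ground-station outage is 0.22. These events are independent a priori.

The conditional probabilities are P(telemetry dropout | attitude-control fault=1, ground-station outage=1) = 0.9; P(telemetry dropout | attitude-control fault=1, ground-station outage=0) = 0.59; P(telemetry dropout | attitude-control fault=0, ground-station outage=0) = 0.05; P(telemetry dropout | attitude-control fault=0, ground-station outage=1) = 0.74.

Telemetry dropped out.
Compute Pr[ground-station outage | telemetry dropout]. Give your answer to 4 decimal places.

By total probability over the 4 (attitude-control fault, ground-station outage) configurations:
  P(telemetry dropout) = 0.05·0.67·0.78 + 0.74·0.67·0.22 + 0.59·0.33·0.78 + 0.9·0.33·0.22
        = 0.026130 + 0.109076 + 0.151866 + 0.065340 = 0.352412
The terms with ground-station outage present sum to 0.174416, so
  P(ground-station outage | telemetry dropout) = 0.174416 / 0.352412 ≈ 0.4949

Pr[ground-station outage | telemetry dropout] ≈ 0.4949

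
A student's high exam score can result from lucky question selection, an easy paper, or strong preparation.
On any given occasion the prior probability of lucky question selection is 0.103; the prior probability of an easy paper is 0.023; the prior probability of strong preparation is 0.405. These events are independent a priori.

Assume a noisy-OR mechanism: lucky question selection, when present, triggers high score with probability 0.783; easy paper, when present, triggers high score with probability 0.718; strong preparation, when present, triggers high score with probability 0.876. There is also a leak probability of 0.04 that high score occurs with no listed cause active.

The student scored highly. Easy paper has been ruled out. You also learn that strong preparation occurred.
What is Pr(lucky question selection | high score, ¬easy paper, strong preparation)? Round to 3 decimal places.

Under noisy-OR, P(high score | causes) = 1 − (1−0.04)·∏(1−qᵢ) over the active causes.
For the numerator, keep only lucky question selection=true terms: 0.974168*0.103 = 0.100339
Denominator P(high score | ¬easy paper, strong preparation): 0.88096*0.897 + 0.974168*0.103 = 0.890560
P(lucky question selection | high score, ¬easy paper, strong preparation) = 0.100339/0.890560 ≈ 0.113

Pr(lucky question selection | high score, ¬easy paper, strong preparation) ≈ 0.113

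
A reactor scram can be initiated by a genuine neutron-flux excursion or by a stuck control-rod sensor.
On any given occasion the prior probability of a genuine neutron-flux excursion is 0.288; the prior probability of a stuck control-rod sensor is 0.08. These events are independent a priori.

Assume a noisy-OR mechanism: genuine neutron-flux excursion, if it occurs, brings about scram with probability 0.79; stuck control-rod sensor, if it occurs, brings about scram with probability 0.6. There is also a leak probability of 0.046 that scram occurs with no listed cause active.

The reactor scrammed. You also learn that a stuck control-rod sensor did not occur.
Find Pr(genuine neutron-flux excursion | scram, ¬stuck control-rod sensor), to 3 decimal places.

Pr(genuine neutron-flux excursion | scram, ¬stuck control-rod sensor) ≈ 0.875

Under noisy-OR, P(scram | causes) = 1 − (1−0.046)·∏(1−qᵢ) over the active causes.
For the numerator, keep only genuine neutron-flux excursion=true terms: 0.79966*0.288 = 0.230302
Normalizer over all consistent configurations: 0.046*0.712 + 0.79966*0.288 = 0.263054
P(genuine neutron-flux excursion | scram, ¬stuck control-rod sensor) = 0.230302/0.263054 ≈ 0.875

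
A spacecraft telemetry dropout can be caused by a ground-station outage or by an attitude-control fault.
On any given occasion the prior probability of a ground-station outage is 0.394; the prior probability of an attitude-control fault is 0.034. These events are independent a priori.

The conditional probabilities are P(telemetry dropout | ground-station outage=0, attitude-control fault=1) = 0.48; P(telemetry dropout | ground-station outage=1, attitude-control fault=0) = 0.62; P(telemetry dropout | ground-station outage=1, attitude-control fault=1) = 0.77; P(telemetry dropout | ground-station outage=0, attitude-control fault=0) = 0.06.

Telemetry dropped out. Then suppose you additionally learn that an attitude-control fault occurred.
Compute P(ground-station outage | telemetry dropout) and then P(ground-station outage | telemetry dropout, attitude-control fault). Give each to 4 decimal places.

P(ground-station outage | telemetry dropout) ≈ 0.8455; P(ground-station outage | telemetry dropout, attitude-control fault) ≈ 0.5105

P(telemetry dropout) = 0.06·0.606·0.966 + 0.48·0.606·0.034 + 0.62·0.394·0.966 + 0.77·0.394·0.034 = 0.035124 + 0.009890 + 0.235974 + 0.010315 = 0.291303
The ground-station outage-present share is 0.235974 + 0.010315 = 0.246289.
P(ground-station outage | telemetry dropout) = 0.246289 / 0.291303 ≈ 0.8455

Now also conditioning on attitude-control fault=true:
P(telemetry dropout | attitude-control fault) = 0.48·0.606 + 0.77·0.394 = 0.290880 + 0.303380 = 0.594260
The ground-station outage-present share is 0.77·0.394 = 0.303380.
P(ground-station outage | telemetry dropout, attitude-control fault) = 0.303380 / 0.594260 ≈ 0.5105
The drop from 0.8455 to 0.5105 is the explaining-away (discounting) effect.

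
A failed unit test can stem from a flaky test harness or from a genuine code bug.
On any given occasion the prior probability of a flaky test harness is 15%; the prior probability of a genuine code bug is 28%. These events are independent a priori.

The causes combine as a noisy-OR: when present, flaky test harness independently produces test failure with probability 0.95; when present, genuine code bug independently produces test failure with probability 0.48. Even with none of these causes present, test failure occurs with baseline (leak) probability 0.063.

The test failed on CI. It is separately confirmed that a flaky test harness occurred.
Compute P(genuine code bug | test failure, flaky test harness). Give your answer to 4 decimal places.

P(genuine code bug | test failure, flaky test harness) ≈ 0.2847

Under noisy-OR, P(test failure | causes) = 1 − (1−0.063)·∏(1−qᵢ) over the active causes.
Numerator (weight on configurations with genuine code bug): 0.975638*0.28 = 0.273179
Denominator P(test failure | flaky test harness): 0.95315*0.72 + 0.975638*0.28 = 0.959447
Posterior = 0.273179 / 0.959447 ≈ 0.2847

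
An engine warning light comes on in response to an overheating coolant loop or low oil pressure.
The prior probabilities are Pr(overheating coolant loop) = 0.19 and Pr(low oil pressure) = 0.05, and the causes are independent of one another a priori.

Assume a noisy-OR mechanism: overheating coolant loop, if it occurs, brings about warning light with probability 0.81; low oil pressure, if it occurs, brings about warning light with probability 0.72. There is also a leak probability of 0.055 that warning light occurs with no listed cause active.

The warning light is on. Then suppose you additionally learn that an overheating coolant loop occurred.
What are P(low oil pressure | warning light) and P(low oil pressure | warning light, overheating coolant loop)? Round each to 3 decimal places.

P(low oil pressure | warning light) ≈ 0.169; P(low oil pressure | warning light, overheating coolant loop) ≈ 0.057

Under noisy-OR, P(warning light | causes) = 1 − (1−0.055)·∏(1−qᵢ) over the active causes.
Weight on low oil pressure=true, given the evidence: 0.029784 + 0.009022 = 0.038806
Normalizer over all consistent configurations: 0.055·0.81·0.95 + 0.7354·0.81·0.05 + 0.82045·0.19·0.95 + 0.949726·0.19·0.05 = 0.229220
Posterior = 0.038806 / 0.229220 ≈ 0.169

Now condition on the additional information:
P(warning light | overheating coolant loop) = 0.82045×0.95 + 0.949726×0.05 = 0.779427 + 0.047486 = 0.826913
Restricting to configurations with low oil pressure present: 0.949726×0.05 = 0.047486.
So P(low oil pressure | warning light, overheating coolant loop) = 0.047486/0.826913 ≈ 0.057.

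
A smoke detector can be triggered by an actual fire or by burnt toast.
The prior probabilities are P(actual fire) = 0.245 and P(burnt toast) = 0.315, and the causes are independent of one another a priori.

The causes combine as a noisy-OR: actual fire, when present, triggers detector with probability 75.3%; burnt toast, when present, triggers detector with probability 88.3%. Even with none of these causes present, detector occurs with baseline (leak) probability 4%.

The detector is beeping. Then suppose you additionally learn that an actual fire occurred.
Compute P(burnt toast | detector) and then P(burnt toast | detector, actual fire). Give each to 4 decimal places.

P(burnt toast | detector) ≈ 0.6580; P(burnt toast | detector, actual fire) ≈ 0.3695

Under noisy-OR, P(detector | causes) = 1 − (1−0.04)·∏(1−qᵢ) over the active causes.
For the numerator, keep only burnt toast=true terms: 0.211112 + 0.075034 = 0.286146
Denominator P(detector): 0.04·0.755·0.685 + 0.88768·0.755·0.315 + 0.76288·0.245·0.685 + 0.972257·0.245·0.315 = 0.434863
P(burnt toast | detector) = 0.286146/0.434863 ≈ 0.6580

Now condition on the additional information:
P(detector | actual fire) = 0.76288*0.685 + 0.972257*0.315 = 0.522573 + 0.306261 = 0.828834
Restricting to configurations with burnt toast present: 0.972257*0.315 = 0.306261.
P(burnt toast | detector, actual fire) = 0.306261 / 0.828834 ≈ 0.3695
The drop from 0.6580 to 0.3695 is the explaining-away (discounting) effect.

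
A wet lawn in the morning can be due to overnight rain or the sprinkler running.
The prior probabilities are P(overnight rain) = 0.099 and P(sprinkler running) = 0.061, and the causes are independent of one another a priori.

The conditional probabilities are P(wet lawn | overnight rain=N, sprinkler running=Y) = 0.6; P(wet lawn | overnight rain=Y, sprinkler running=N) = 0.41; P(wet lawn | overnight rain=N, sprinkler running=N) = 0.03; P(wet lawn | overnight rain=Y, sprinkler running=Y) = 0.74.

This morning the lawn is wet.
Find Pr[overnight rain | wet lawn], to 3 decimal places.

P(wet lawn) = 0.03*0.901*0.939 + 0.6*0.901*0.061 + 0.41*0.099*0.939 + 0.74*0.099*0.061 = 0.025381 + 0.032977 + 0.038114 + 0.004469 = 0.100941
Restricting to configurations with overnight rain present: 0.038114 + 0.004469 = 0.042583.
P(overnight rain | wet lawn) = 0.042583 / 0.100941 ≈ 0.422

Pr[overnight rain | wet lawn] ≈ 0.422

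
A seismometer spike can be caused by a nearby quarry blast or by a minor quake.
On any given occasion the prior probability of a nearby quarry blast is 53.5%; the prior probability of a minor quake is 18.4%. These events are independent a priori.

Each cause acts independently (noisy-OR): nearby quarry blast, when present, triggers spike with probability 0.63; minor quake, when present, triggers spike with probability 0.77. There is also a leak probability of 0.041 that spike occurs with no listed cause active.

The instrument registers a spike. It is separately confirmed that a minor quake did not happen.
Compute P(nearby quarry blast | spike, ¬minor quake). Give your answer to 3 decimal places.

Under noisy-OR, P(spike | causes) = 1 − (1−0.041)·∏(1−qᵢ) over the active causes.
Enumerate both values of nearby quarry blast and weight by the priors:
  P(spike | ¬minor quake) = 0.041·0.465 + 0.64517·0.535
        = 0.019065 + 0.345166 = 0.364231
Configurations with nearby quarry blast contribute 0.345166, so
  P(nearby quarry blast | spike, ¬minor quake) = 0.345166 / 0.364231 ≈ 0.948

P(nearby quarry blast | spike, ¬minor quake) ≈ 0.948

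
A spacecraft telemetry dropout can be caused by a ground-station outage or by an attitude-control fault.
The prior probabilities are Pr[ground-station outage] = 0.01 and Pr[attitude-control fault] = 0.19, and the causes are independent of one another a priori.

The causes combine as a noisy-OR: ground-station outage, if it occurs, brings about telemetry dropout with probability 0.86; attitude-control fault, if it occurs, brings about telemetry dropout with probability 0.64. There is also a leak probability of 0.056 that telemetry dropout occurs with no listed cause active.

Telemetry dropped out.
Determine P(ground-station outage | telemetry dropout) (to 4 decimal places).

P(ground-station outage | telemetry dropout) ≈ 0.0497

Under noisy-OR, P(telemetry dropout | causes) = 1 − (1−0.056)·∏(1−qᵢ) over the active causes.
Numerator (weight on configurations with ground-station outage): 0.007030 + 0.001810 = 0.008840
Denominator P(telemetry dropout): 0.056×0.99×0.81 + 0.66016×0.99×0.19 + 0.86784×0.01×0.81 + 0.952422×0.01×0.19 = 0.177922
Posterior = 0.008840 / 0.177922 ≈ 0.0497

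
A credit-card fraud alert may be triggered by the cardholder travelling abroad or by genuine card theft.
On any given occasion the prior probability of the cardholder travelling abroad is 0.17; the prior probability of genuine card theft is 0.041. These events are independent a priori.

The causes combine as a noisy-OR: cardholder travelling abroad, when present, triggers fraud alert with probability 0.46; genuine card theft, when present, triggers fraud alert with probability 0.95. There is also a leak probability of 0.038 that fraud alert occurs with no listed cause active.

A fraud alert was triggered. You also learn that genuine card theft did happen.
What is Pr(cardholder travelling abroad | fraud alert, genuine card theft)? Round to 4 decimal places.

Under noisy-OR, P(fraud alert | causes) = 1 − (1−0.038)·∏(1−qᵢ) over the active causes.
P(fraud alert | genuine card theft) = 0.9519·0.83 + 0.974026·0.17 = 0.790077 + 0.165584 = 0.955661
Of this, 0.165584 comes from 0.974026·0.17 (the cardholder travelling abroad=true cases).
Hence the posterior is 0.165584/0.955661 ≈ 0.1733.

Pr(cardholder travelling abroad | fraud alert, genuine card theft) ≈ 0.1733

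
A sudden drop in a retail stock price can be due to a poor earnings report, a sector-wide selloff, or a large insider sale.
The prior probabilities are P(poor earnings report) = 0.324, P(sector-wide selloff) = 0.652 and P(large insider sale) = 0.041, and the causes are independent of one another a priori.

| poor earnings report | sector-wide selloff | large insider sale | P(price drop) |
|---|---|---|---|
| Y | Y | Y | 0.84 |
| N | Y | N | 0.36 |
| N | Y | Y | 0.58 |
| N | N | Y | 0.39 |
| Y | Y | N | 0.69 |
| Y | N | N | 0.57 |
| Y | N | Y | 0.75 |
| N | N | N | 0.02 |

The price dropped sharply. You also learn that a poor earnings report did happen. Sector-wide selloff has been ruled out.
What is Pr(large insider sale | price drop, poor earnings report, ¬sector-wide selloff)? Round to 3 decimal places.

Pr(large insider sale | price drop, poor earnings report, ¬sector-wide selloff) ≈ 0.053

P(price drop | poor earnings report, ¬sector-wide selloff) = 0.57·0.959 + 0.75·0.041 = 0.546630 + 0.030750 = 0.577380
Restricting to configurations with large insider sale present: 0.75·0.041 = 0.030750.
Hence the posterior is 0.030750/0.577380 ≈ 0.053.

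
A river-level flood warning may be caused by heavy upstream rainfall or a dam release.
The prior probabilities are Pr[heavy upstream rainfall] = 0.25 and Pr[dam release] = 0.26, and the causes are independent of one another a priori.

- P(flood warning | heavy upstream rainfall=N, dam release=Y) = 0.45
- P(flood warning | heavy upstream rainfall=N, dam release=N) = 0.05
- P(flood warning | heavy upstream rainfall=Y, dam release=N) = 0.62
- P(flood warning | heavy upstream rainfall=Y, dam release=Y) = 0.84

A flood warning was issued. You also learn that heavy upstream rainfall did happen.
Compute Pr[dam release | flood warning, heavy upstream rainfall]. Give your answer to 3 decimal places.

Pr[dam release | flood warning, heavy upstream rainfall] ≈ 0.323

P(flood warning | heavy upstream rainfall) = 0.62·0.74 + 0.84·0.26 = 0.458800 + 0.218400 = 0.677200
Of this, 0.218400 comes from 0.84·0.26 (the dam release=true cases).
Hence the posterior is 0.218400/0.677200 ≈ 0.323.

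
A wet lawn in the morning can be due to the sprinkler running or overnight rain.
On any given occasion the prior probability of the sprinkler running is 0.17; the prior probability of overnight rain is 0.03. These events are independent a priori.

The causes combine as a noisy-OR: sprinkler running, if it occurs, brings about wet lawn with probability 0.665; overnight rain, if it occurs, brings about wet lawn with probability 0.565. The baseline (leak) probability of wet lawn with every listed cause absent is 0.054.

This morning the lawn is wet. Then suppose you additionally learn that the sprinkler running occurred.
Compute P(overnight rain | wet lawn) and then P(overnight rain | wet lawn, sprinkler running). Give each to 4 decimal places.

Under noisy-OR, P(wet lawn | causes) = 1 − (1−0.054)·∏(1−qᵢ) over the active causes.
Sum P(wet lawn|·) weighted by the priors over the 4 (sprinkler running, overnight rain) configurations:
  P(wet lawn) = 0.054·0.83·0.97 + 0.58849·0.83·0.03 + 0.68309·0.17·0.97 + 0.862144·0.17·0.03
        = 0.043475 + 0.014653 + 0.112642 + 0.004397 = 0.175167
The terms with overnight rain present sum to 0.019050, so
  P(overnight rain | wet lawn) = 0.019050 / 0.175167 ≈ 0.1088

With the extra evidence:
Enumerate both values of overnight rain and weight by the priors:
  P(wet lawn | sprinkler running) = 0.68309*0.97 + 0.862144*0.03
        = 0.662597 + 0.025864 = 0.688461
Configurations with overnight rain contribute 0.025864, so
  P(overnight rain | wet lawn, sprinkler running) = 0.025864 / 0.688461 ≈ 0.0376

P(overnight rain | wet lawn) ≈ 0.1088; P(overnight rain | wet lawn, sprinkler running) ≈ 0.0376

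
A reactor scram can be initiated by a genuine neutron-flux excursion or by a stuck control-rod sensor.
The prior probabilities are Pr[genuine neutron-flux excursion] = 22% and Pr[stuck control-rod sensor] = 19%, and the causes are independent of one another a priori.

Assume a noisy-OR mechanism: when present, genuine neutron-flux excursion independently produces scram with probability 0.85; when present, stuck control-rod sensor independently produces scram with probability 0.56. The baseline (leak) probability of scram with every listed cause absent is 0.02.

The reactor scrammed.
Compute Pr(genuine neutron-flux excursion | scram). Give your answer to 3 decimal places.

Under noisy-OR, P(scram | causes) = 1 − (1−0.02)·∏(1−qᵢ) over the active causes.
For the numerator, keep only genuine neutron-flux excursion=true terms: 0.152005 + 0.039096 = 0.191101
The normalizing constant is 0.02×0.78×0.81 + 0.5688×0.78×0.19 + 0.853×0.22×0.81 + 0.93532×0.22×0.19 = 0.288033
Posterior = 0.191101 / 0.288033 ≈ 0.663

Pr(genuine neutron-flux excursion | scram) ≈ 0.663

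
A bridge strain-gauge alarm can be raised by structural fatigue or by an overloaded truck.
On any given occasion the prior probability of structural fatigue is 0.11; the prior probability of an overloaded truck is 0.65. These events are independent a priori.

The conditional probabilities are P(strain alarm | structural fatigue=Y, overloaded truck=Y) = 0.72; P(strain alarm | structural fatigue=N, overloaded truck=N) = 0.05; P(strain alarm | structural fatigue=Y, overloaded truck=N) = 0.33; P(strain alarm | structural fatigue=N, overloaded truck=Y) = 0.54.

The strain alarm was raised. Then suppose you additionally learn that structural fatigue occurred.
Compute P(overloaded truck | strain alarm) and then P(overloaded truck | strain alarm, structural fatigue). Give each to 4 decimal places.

P(overloaded truck | strain alarm) ≈ 0.9279; P(overloaded truck | strain alarm, structural fatigue) ≈ 0.8021

Sum P(strain alarm|·) weighted by the priors over the 4 (structural fatigue, overloaded truck) configurations:
  P(strain alarm) = 0.05×0.89×0.35 + 0.54×0.89×0.65 + 0.33×0.11×0.35 + 0.72×0.11×0.65
        = 0.015575 + 0.312390 + 0.012705 + 0.051480 = 0.392150
The terms with overloaded truck present sum to 0.363870, so
  P(overloaded truck | strain alarm) = 0.363870 / 0.392150 ≈ 0.9279

With the extra evidence:
P(strain alarm | structural fatigue) = 0.33·0.35 + 0.72·0.65 = 0.115500 + 0.468000 = 0.583500
The overloaded truck-present share is 0.72·0.65 = 0.468000.
P(overloaded truck | strain alarm, structural fatigue) = 0.468000 / 0.583500 ≈ 0.8021
This is intercausal reasoning (explaining away): once structural fatigue accounts for the strain alarm, overloaded truck becomes less likely.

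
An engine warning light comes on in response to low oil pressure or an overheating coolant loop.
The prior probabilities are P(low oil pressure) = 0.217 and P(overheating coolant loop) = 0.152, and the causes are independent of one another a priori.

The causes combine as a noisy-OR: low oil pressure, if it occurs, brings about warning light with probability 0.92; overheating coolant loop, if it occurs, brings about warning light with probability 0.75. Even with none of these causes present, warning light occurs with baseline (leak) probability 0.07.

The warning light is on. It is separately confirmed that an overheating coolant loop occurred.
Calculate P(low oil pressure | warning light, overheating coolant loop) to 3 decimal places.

P(low oil pressure | warning light, overheating coolant loop) ≈ 0.262

Under noisy-OR, P(warning light | causes) = 1 − (1−0.07)·∏(1−qᵢ) over the active causes.
For the numerator, keep only low oil pressure=true terms: 0.9814·0.217 = 0.212964
The normalizing constant is 0.7675·0.783 + 0.9814·0.217 = 0.813917
P(low oil pressure | warning light, overheating coolant loop) = 0.212964/0.813917 ≈ 0.262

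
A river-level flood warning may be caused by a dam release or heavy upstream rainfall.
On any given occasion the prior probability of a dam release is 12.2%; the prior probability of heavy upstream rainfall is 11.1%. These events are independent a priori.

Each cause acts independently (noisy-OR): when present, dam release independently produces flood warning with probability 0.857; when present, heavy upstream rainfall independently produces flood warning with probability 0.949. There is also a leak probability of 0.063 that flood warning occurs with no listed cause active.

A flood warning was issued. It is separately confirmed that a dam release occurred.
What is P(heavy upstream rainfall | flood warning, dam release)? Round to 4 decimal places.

Under noisy-OR, P(flood warning | causes) = 1 − (1−0.063)·∏(1−qᵢ) over the active causes.
Sum P(flood warning|·) weighted by the priors over both values of heavy upstream rainfall:
  P(flood warning | dam release) = 0.866009×0.889 + 0.993166×0.111
        = 0.769882 + 0.110241 = 0.880123
Configurations with heavy upstream rainfall contribute 0.110241, so
  P(heavy upstream rainfall | flood warning, dam release) = 0.110241 / 0.880123 ≈ 0.1253

P(heavy upstream rainfall | flood warning, dam release) ≈ 0.1253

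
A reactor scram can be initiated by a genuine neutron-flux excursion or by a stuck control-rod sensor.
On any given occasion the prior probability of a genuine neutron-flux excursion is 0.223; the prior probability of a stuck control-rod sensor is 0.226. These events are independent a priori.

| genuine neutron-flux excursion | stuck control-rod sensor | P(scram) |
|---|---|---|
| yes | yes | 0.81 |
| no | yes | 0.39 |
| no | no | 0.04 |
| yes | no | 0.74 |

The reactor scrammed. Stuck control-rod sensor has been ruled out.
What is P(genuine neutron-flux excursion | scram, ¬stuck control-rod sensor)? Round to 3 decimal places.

P(genuine neutron-flux excursion | scram, ¬stuck control-rod sensor) ≈ 0.842

Sum P(scram|·) weighted by the priors over both values of genuine neutron-flux excursion:
  P(scram | ¬stuck control-rod sensor) = 0.04*0.777 + 0.74*0.223
        = 0.031080 + 0.165020 = 0.196100
The terms with genuine neutron-flux excursion present sum to 0.165020, so
  P(genuine neutron-flux excursion | scram, ¬stuck control-rod sensor) = 0.165020 / 0.196100 ≈ 0.842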